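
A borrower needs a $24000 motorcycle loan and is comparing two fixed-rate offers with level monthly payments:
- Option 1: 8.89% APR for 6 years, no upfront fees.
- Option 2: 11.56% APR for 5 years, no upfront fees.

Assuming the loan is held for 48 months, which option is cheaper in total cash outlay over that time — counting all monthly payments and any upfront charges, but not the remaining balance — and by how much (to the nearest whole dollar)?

Option 1 by $4,668

Option 1: monthly rate = 8.89%/12 = 0.0074083; payment = 24,000 × 0.0074083 / (1 − (1+0.0074083)^−72) = $431.30.
Option 2: monthly rate = 11.56%/12 = 0.0096333; payment = 24,000 × 0.0096333 / (1 − (1+0.0096333)^−60) = $528.55.
Over 48 months: Option 1 costs 48 × $431.30 = $20,702.40; Option 2 costs 48 × $528.55 = $25,370.40.
Option 1 is cheaper by $25,370.40 − $20,702.40 = $4,668.00.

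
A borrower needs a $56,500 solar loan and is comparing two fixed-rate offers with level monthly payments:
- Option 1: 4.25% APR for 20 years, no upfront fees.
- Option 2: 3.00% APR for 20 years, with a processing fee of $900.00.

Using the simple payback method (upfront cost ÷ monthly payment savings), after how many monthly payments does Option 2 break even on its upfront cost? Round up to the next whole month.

25 months

Option 1: monthly rate = 4.25%/12 = 0.0035417; payment = 56,500 × 0.0035417 / (1 − (1+0.0035417)^−240) = $349.87.
Option 2: monthly rate = 3%/12 = 0.0025000; payment = 56,500 × 0.0025000 / (1 − (1+0.0025000)^−240) = $313.35.
Monthly savings = $349.87 − $313.35 = $36.52.
Break-even = $900.00 / $36.52 = 24.64 → 25 months.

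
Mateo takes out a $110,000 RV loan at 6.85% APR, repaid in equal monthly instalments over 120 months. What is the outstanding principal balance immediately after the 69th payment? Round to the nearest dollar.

With monthly rate i = 6.85%/12 = 0.0057083, the balance after k of n payments is P · [(1+i)^n − (1+i)^k] / [(1+i)^n − 1].
(1+0.0057083)^120 = 1.97991181 and (1+0.0057083)^69 = 1.48105560, so the balance is 110,000 × (1.97991181 − 1.48105560) / (1.97991181 − 1) = $55,999.10.

$55,999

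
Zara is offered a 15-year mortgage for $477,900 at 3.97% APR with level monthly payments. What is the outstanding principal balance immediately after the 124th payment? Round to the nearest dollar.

$180,065

With monthly rate i = 3.97%/12 = 0.0033083, the balance after k of n payments is P · [(1+i)^n − (1+i)^k] / [(1+i)^n − 1].
(1+0.0033083)^180 = 1.81215566 and (1+0.0033083)^124 = 1.50614926, so the balance is 477,900 × (1.81215566 − 1.50614926) / (1.81215566 − 1) = $180,064.57.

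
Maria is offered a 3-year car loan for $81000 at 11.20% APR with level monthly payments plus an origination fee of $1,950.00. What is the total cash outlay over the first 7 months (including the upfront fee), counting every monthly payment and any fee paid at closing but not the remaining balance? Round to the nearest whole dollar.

$20,567

At 11.20% the monthly rate is 0.0093333, so the payment is 81,000 × 0.0093333 / (1 − 1.0093333^−36) = $2,659.51.
Total outlay = 7 × $2,659.51 + $1,950.00 = $20,566.57.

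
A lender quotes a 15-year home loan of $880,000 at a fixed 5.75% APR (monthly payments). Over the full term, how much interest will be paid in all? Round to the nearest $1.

At 5.75% the monthly rate is 0.0047917, so the payment is 880,000 × 0.0047917 / (1 − 1.0047917^−180) = $7,307.61.
Total paid = 180 × $7,307.61 = $1,315,369.80; interest = $1,315,369.80 − $880,000 = $435,369.80.

$435,370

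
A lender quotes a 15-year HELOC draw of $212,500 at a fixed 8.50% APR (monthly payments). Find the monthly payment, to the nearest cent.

$2,092.57

At 8.50% the monthly rate is 0.0070833, so the payment is 212,500 × 0.0070833 / (1 − 1.0070833^−180) = $2,092.57.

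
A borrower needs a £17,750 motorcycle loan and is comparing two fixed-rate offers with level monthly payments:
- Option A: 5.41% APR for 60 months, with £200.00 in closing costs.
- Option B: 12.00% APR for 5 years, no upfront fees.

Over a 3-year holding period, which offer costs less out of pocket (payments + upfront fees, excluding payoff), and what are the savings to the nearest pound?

Option A by £1,835

Option A: at 5.41% the monthly rate is 0.0045083, so the payment is 17,750 × 0.0045083 / (1 − 1.0045083^−60) = £338.31.
Option B: at 12.00% the monthly rate is 0.0100000, so the payment is 17,750 × 0.0100000 / (1 − 1.0100000^−60) = £394.84.
Over 36 months: Option A costs 36 × £338.31 + £200.00 = £12,379.16; Option B costs 36 × £394.84 = £14,214.24.
Option A is cheaper by £14,214.24 − £12,379.16 = £1,835.08.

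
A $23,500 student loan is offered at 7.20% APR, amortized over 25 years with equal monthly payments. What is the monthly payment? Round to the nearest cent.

$169.10

Monthly rate = 7.2%/12 = 0.0060000; payment = 23,500 × 0.0060000 / (1 − (1+0.0060000)^−300) = $169.10.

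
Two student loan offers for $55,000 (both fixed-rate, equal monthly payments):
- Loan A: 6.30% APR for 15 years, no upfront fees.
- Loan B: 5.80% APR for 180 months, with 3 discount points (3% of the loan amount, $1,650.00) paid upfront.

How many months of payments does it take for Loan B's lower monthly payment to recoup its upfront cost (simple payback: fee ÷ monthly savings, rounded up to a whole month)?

Loan A: at 6.30% the monthly rate is 0.0052500, so the payment is 55,000 × 0.0052500 / (1 − 1.0052500^−180) = $473.08.
Loan B: monthly rate = 5.8%/12 = 0.0048333; payment = 55,000 × 0.0048333 / (1 − (1+0.0048333)^−180) = $458.20.
Monthly savings = $473.08 − $458.20 = $14.88.
Break-even = $1,650.00 / $14.88 = 110.89 → 111 months.

111 months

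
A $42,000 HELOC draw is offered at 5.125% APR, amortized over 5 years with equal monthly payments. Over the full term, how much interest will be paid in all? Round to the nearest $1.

$5,700

At 5.125% the monthly rate is 0.0042708, so the payment is 42,000 × 0.0042708 / (1 − 1.0042708^−60) = $795.00.
Total paid = 60 × $795.00 = $47,700.00; interest = $47,700.00 − $42,000 = $5,700.00.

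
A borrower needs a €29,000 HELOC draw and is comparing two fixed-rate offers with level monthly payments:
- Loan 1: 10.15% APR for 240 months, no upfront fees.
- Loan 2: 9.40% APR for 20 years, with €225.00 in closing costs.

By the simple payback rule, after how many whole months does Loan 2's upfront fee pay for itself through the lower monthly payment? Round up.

Loan 1: monthly rate = 10.15%/12 = 0.0084583; payment = 29,000 × 0.0084583 / (1 − (1+0.0084583)^−240) = €282.74.
Loan 2: at 9.40% the monthly rate is 0.0078333, so the payment is 29,000 × 0.0078333 / (1 − 1.0078333^−240) = €268.43.
Monthly savings = €282.74 − €268.43 = €14.31.
Break-even = €225.00 / €14.31 = 15.72 → 16 months.

16 months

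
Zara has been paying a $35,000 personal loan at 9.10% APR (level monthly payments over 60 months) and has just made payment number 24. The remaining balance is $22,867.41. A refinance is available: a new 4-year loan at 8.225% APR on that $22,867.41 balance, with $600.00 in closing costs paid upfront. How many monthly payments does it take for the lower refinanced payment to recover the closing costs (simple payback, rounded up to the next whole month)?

Current payment = 35,000 × 9.1%/12 / (1 − (1+0.0075833)^−60) = $728.24.
Refinanced payment = 22,867.41 × 0.0068542 / (1 − (1+0.0068542)^−48) = $560.68.
Monthly savings = $728.24 − $560.68 = $167.56.
Break-even = $600.00 / $167.56 = 3.58 → 4 months.

4 months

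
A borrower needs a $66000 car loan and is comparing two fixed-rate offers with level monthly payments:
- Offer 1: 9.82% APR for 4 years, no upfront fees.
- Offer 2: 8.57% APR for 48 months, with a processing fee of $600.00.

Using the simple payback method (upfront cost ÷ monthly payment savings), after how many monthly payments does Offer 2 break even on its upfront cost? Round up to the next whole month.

Offer 1: at 9.82% the monthly rate is 0.0081833, so the payment is 66,000 × 0.0081833 / (1 − 1.0081833^−48) = $1,668.23.
Offer 2: monthly rate = 8.57%/12 = 0.0071417; payment = 66,000 × 0.0071417 / (1 − (1+0.0071417)^−48) = $1,628.97.
Monthly savings = $1,668.23 − $1,628.97 = $39.26.
Break-even = $600.00 / $39.26 = 15.28 → 16 months.

16 months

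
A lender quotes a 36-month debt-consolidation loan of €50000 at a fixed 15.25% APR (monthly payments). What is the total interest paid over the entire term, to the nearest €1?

€12,618

Monthly rate = 15.25%/12 = 0.0127083; payment = 50,000 × 0.0127083 / (1 − (1+0.0127083)^−36) = €1,739.39.
Total paid = 36 × €1,739.39 = €62,618.04; interest = €62,618.04 − €50,000 = €12,618.04.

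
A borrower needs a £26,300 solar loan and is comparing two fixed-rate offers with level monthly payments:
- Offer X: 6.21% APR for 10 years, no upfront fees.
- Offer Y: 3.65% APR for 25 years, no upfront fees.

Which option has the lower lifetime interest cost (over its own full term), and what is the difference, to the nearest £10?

Offer X: at 6.21% the monthly rate is 0.0051750, so the payment is 26,300 × 0.0051750 / (1 − 1.0051750^−120) = £294.77.
Total interest on Offer X = 120 × £294.77 − £26,300 = £9,072.40.
Offer Y: at 3.65% the monthly rate is 0.0030417, so the payment is 26,300 × 0.0030417 / (1 − 1.0030417^−300) = £133.79.
Total interest on Offer Y = 300 × £133.79 − £26,300 = £13,837.00.
Offer X is lower by £4,764.60.

Offer X by £4,760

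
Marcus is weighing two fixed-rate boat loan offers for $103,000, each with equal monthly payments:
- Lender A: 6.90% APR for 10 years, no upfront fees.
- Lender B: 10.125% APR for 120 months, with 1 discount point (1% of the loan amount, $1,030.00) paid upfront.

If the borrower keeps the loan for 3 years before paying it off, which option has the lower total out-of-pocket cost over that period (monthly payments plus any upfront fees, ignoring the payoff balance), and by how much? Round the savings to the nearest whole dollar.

Lender A: monthly rate = 6.9%/12 = 0.0057500; payment = 103,000 × 0.0057500 / (1 − (1+0.0057500)^−120) = $1,190.62.
Lender B: at 10.125% the monthly rate is 0.0084375, so the payment is 103,000 × 0.0084375 / (1 − 1.0084375^−120) = $1,368.29.
Over 36 months: Lender A costs 36 × $1,190.62 = $42,862.32; Lender B costs 36 × $1,368.29 + $1,030.00 = $50,288.44.
Lender A is cheaper by $50,288.44 − $42,862.32 = $7,426.12.

Lender A by $7,426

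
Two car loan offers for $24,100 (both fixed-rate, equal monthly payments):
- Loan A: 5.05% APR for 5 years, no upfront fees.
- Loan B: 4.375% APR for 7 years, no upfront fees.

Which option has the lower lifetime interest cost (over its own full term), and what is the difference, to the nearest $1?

Loan A by $701

Loan A: at 5.05% the monthly rate is 0.0042083, so the payment is 24,100 × 0.0042083 / (1 − 1.0042083^−60) = $455.35.
Total interest on Loan A = 60 × $455.35 − $24,100 = $3,221.00.
Loan B: monthly rate = 4.375%/12 = 0.0036458; payment = 24,100 × 0.0036458 / (1 − (1+0.0036458)^−84) = $333.59.
Total interest on Loan B = 84 × $333.59 − $24,100 = $3,921.56.
Loan A is lower by $700.56.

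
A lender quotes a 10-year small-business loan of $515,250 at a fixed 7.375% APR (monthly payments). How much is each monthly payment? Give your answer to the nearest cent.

Monthly rate = 7.375%/12 = 0.0061458; payment = 515,250 × 0.0061458 / (1 − (1+0.0061458)^−120) = $6,082.55.

$6,082.55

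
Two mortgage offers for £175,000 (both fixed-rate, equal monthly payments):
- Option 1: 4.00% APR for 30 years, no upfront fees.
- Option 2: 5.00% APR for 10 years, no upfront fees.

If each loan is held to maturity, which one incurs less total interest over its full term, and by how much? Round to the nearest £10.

Option 1: at 4.00% the monthly rate is 0.0033333, so the payment is 175,000 × 0.0033333 / (1 − 1.0033333^−360) = £835.48.
Total interest on Option 1 = 360 × £835.48 − £175,000 = £125,772.80.
Option 2: monthly rate = 5%/12 = 0.0041667; payment = 175,000 × 0.0041667 / (1 − (1+0.0041667)^−120) = £1,856.15.
Total interest on Option 2 = 120 × £1,856.15 − £175,000 = £47,738.00.
Option 2 is lower by £78,034.80.

Option 2 by £78,030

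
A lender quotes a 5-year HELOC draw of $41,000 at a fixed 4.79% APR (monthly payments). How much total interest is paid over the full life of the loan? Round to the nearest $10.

$5,190

At 4.79% the monthly rate is 0.0039917, so the payment is 41,000 × 0.0039917 / (1 − 1.0039917^−60) = $769.78.
Total paid = 60 × $769.78 = $46,186.80; interest = $46,186.80 − $41,000 = $5,186.80.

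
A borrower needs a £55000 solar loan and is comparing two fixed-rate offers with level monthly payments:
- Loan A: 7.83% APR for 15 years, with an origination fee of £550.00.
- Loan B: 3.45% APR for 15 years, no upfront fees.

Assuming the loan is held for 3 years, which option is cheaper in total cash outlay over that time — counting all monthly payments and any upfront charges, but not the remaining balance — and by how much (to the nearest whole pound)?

Loan A: monthly rate = 7.83%/12 = 0.0065250; payment = 55,000 × 0.0065250 / (1 − (1+0.0065250)^−180) = £520.23.
Loan B: monthly rate = 3.45%/12 = 0.0028750; payment = 55,000 × 0.0028750 / (1 − (1+0.0028750)^−180) = £391.84.
Over 36 months: Loan A costs 36 × £520.23 + £550.00 = £19,278.28; Loan B costs 36 × £391.84 = £14,106.24.
Loan B is cheaper by £19,278.28 − £14,106.24 = £5,172.04.

Loan B by £5,172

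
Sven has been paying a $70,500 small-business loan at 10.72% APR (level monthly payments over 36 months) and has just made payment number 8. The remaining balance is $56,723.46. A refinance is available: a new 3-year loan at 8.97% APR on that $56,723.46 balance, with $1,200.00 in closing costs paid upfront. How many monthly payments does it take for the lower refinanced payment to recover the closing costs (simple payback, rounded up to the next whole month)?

3 months

Current payment = 70,500 × 10.72%/12 / (1 − (1+0.0089333)^−36) = $2,298.74.
Refinanced payment = 56,723.46 × 0.0074750 / (1 − (1+0.0074750)^−36) = $1,803.00.
Monthly savings = $2,298.74 − $1,803.00 = $495.74.
Break-even = $1,200.00 / $495.74 = 2.42 → 3 months.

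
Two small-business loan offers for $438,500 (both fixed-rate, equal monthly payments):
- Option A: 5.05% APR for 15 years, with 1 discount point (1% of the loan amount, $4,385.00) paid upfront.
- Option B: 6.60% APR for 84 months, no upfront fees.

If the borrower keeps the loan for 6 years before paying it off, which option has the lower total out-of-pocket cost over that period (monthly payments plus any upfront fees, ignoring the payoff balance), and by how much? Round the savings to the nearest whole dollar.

Option A: monthly rate = 5.05%/12 = 0.0042083; payment = 438,500 × 0.0042083 / (1 − (1+0.0042083)^−180) = $3,479.06.
Option B: monthly rate = 6.6%/12 = 0.0055000; payment = 438,500 × 0.0055000 / (1 − (1+0.0055000)^−84) = $6,532.73.
Over 72 months: Option A costs 72 × $3,479.06 + $4,385.00 = $254,877.32; Option B costs 72 × $6,532.73 = $470,356.56.
Option A is cheaper by $470,356.56 − $254,877.32 = $215,479.24.

Option A by $215,479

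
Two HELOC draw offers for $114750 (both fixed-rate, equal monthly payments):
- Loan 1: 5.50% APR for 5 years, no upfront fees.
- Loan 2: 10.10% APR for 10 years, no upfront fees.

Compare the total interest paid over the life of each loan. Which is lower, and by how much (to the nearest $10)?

Loan 1 by $51,220

Loan 1: at 5.50% the monthly rate is 0.0045833, so the payment is 114,750 × 0.0045833 / (1 − 1.0045833^−60) = $2,191.86.
Total interest on Loan 1 = 60 × $2,191.86 − $114,750 = $16,761.60.
Loan 2: monthly rate = 10.1%/12 = 0.0084167; payment = 114,750 × 0.0084167 / (1 − (1+0.0084167)^−120) = $1,522.79.
Total interest on Loan 2 = 120 × $1,522.79 − $114,750 = $67,984.80.
Loan 1 is lower by $51,223.20.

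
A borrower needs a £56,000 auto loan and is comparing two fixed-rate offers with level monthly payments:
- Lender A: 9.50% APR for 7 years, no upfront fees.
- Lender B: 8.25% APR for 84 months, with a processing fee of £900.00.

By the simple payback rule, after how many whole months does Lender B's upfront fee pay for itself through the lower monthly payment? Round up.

Lender A: monthly rate = 9.5%/12 = 0.0079167; payment = 56,000 × 0.0079167 / (1 − (1+0.0079167)^−84) = £915.26.
Lender B: monthly rate = 8.25%/12 = 0.0068750; payment = 56,000 × 0.0068750 / (1 − (1+0.0068750)^−84) = £879.82.
Monthly savings = £915.26 − £879.82 = £35.44.
Break-even = £900.00 / £35.44 = 25.40 → 26 months.

26 months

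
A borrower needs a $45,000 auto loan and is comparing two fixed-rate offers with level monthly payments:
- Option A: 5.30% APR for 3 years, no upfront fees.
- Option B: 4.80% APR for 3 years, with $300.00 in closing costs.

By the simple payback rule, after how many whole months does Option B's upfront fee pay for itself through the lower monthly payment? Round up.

30 months

Option A: at 5.30% the monthly rate is 0.0044167, so the payment is 45,000 × 0.0044167 / (1 − 1.0044167^−36) = $1,354.76.
Option B: monthly rate = 4.8%/12 = 0.0040000; payment = 45,000 × 0.0040000 / (1 − (1+0.0040000)^−36) = $1,344.65.
Monthly savings = $1,354.76 − $1,344.65 = $10.11.
Break-even = $300.00 / $10.11 = 29.67 → 30 months.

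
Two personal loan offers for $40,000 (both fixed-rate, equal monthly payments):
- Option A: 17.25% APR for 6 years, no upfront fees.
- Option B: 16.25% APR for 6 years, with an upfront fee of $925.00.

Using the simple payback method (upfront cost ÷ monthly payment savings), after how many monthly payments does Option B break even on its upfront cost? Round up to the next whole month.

Option A: at 17.25% the monthly rate is 0.0143750, so the payment is 40,000 × 0.0143750 / (1 − 1.0143750^−72) = $895.43.
Option B: at 16.25% the monthly rate is 0.0135417, so the payment is 40,000 × 0.0135417 / (1 − 1.0135417^−72) = $873.19.
Monthly savings = $895.43 − $873.19 = $22.24.
Break-even = $925.00 / $22.24 = 41.59 → 42 months.

42 months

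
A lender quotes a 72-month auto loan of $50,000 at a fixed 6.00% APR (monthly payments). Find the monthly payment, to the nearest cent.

$828.64

Monthly rate = 6%/12 = 0.0050000; payment = 50,000 × 0.0050000 / (1 − (1+0.0050000)^−72) = $828.64.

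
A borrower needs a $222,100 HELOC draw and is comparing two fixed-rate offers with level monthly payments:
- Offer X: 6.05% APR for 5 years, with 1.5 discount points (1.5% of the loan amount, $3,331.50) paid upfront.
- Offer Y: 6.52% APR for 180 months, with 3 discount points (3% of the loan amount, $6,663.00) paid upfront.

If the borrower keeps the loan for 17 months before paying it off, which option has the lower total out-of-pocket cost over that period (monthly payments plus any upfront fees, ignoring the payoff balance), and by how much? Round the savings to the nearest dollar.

Offer X: at 6.05% the monthly rate is 0.0050417, so the payment is 222,100 × 0.0050417 / (1 − 1.0050417^−60) = $4,298.98.
Offer Y: at 6.52% the monthly rate is 0.0054333, so the payment is 222,100 × 0.0054333 / (1 − 1.0054333^−180) = $1,937.17.
Over 17 months: Offer X costs 17 × $4,298.98 + $3,331.50 = $76,414.16; Offer Y costs 17 × $1,937.17 + $6,663.00 = $39,594.89.
Offer Y is cheaper by $76,414.16 − $39,594.89 = $36,819.27.

Offer Y by $36,819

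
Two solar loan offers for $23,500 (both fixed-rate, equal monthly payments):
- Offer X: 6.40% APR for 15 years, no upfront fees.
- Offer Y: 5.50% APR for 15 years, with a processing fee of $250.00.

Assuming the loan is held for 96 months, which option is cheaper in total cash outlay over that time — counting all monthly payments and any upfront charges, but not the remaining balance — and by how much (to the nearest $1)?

Offer X: monthly rate = 6.4%/12 = 0.0053333; payment = 23,500 × 0.0053333 / (1 − (1+0.0053333)^−180) = $203.42.
Offer Y: at 5.50% the monthly rate is 0.0045833, so the payment is 23,500 × 0.0045833 / (1 − 1.0045833^−180) = $192.01.
Over 96 months: Offer X costs 96 × $203.42 = $19,528.32; Offer Y costs 96 × $192.01 + $250.00 = $18,682.96.
Offer Y is cheaper by $19,528.32 − $18,682.96 = $845.36.

Offer Y by $845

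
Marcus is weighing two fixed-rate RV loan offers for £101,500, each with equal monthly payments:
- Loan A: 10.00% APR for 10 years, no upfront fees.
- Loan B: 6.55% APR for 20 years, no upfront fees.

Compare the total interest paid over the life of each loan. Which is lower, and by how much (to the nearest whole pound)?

Loan A: at 10.00% the monthly rate is 0.0083333, so the payment is 101,500 × 0.0083333 / (1 − 1.0083333^−120) = £1,341.33.
Total interest on Loan A = 120 × £1,341.33 − £101,500 = £59,459.60.
Loan B: at 6.55% the monthly rate is 0.0054583, so the payment is 101,500 × 0.0054583 / (1 − 1.0054583^−240) = £759.75.
Total interest on Loan B = 240 × £759.75 − £101,500 = £80,840.00.
Loan A is lower by £21,380.40.

Loan A by £21,380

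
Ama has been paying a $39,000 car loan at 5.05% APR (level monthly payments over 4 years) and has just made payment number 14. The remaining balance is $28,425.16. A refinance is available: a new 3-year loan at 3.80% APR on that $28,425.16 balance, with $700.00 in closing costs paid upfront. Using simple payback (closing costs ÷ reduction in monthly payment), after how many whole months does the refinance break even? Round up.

12 months

Current payment = 39,000 × 5.05%/12 / (1 − (1+0.0042083)^−48) = $899.03.
Refinanced payment = 28,425.16 × 0.0031667 / (1 − (1+0.0031667)^−36) = $836.70.
Monthly savings = $899.03 − $836.70 = $62.33.
Break-even = $700.00 / $62.33 = 11.23 → 12 months.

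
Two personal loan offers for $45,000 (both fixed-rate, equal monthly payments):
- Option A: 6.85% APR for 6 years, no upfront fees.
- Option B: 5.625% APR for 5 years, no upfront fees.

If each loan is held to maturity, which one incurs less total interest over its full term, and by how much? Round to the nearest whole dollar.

Option B by $3,277

Option A: monthly rate = 6.85%/12 = 0.0057083; payment = 45,000 × 0.0057083 / (1 − (1+0.0057083)^−72) = $763.97.
Total interest on Option A = 72 × $763.97 − $45,000 = $10,005.84.
Option B: at 5.625% the monthly rate is 0.0046875, so the payment is 45,000 × 0.0046875 / (1 − 1.0046875^−60) = $862.15.
Total interest on Option B = 60 × $862.15 − $45,000 = $6,729.00.
Option B is lower by $3,276.84.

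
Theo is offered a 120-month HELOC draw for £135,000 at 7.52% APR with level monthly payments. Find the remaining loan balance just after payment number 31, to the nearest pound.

£109,157

With monthly rate i = 7.52%/12 = 0.0062667, the balance after k of n payments is P · [(1+i)^n − (1+i)^k] / [(1+i)^n − 1].
(1+0.0062667)^120 = 2.11626667 and (1+0.0062667)^31 = 1.21368416, so the balance is 135,000 × (2.11626667 − 1.21368416) / (2.11626667 − 1) = £109,157.28.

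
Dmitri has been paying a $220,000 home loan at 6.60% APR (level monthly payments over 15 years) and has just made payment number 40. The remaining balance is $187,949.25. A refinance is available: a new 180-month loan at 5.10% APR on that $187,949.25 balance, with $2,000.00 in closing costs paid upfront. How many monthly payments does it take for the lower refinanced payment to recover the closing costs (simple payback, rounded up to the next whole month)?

5 months

Current payment = 220,000 × 6.6%/12 / (1 − (1+0.0055000)^−180) = $1,928.55.
Refinanced payment = 187,949.25 × 0.0042500 / (1 − (1+0.0042500)^−180) = $1,496.10.
Monthly savings = $1,928.55 − $1,496.10 = $432.45.
Break-even = $2,000.00 / $432.45 = 4.62 → 5 months.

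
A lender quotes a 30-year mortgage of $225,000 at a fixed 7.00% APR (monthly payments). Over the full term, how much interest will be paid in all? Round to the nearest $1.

$313,895

At 7.00% the monthly rate is 0.0058333, so the payment is 225,000 × 0.0058333 / (1 − 1.0058333^−360) = $1,496.93.
Total paid = 360 × $1,496.93 = $538,894.80; interest = $538,894.80 − $225,000 = $313,894.80.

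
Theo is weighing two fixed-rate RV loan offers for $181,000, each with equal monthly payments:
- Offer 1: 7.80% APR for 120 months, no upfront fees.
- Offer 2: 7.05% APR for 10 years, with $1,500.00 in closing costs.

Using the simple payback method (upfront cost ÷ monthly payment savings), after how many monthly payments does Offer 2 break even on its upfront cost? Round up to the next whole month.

Offer 1: monthly rate = 7.8%/12 = 0.0065000; payment = 181,000 × 0.0065000 / (1 − (1+0.0065000)^−120) = $2,176.95.
Offer 2: at 7.05% the monthly rate is 0.0058750, so the payment is 181,000 × 0.0058750 / (1 − 1.0058750^−120) = $2,106.23.
Monthly savings = $2,176.95 − $2,106.23 = $70.72.
Break-even = $1,500.00 / $70.72 = 21.21 → 22 months.

22 months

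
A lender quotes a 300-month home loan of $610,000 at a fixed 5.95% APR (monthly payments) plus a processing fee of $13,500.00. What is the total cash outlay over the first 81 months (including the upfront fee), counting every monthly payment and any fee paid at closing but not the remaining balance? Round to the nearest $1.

Monthly rate = 5.95%/12 = 0.0049583; payment = 610,000 × 0.0049583 / (1 − (1+0.0049583)^−300) = $3,911.62.
Total outlay = 81 × $3,911.62 + $13,500.00 = $330,341.22.

$330,341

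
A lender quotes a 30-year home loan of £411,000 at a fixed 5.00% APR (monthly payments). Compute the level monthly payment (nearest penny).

£2,206.34

Monthly rate = 5%/12 = 0.0041667; payment = 411,000 × 0.0041667 / (1 − (1+0.0041667)^−360) = £2,206.34.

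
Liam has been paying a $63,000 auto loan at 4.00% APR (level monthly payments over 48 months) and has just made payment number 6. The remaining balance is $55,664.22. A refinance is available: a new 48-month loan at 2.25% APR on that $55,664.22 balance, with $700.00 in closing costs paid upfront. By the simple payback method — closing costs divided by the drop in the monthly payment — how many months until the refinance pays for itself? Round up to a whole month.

Current payment = 63,000 × 4%/12 / (1 − (1+0.0033333)^−48) = $1,422.48.
Refinanced payment = 55,664.22 × 0.0018750 / (1 − (1+0.0018750)^−48) = $1,213.73.
Monthly savings = $1,422.48 − $1,213.73 = $208.75.
Break-even = $700.00 / $208.75 = 3.35 → 4 months.

4 months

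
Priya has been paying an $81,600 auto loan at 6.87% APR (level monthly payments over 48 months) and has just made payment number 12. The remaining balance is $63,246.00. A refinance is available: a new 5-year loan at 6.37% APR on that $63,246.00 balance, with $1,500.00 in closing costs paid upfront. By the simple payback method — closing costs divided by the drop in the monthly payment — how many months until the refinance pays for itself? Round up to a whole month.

Current payment = 81,600 × 6.87%/12 / (1 − (1+0.0057250)^−48) = $1,949.10.
Refinanced payment = 63,246.00 × 0.0053083 / (1 − (1+0.0053083)^−60) = $1,233.63.
Monthly savings = $1,949.10 − $1,233.63 = $715.47.
Break-even = $1,500.00 / $715.47 = 2.10 → 3 months.

3 months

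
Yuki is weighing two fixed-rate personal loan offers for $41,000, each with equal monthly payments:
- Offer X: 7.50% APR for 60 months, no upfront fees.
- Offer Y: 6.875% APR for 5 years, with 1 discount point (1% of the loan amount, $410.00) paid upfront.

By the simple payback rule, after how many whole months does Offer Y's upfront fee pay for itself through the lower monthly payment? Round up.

34 months

Offer X: monthly rate = 7.5%/12 = 0.0062500; payment = 41,000 × 0.0062500 / (1 − (1+0.0062500)^−60) = $821.56.
Offer Y: monthly rate = 6.875%/12 = 0.0057292; payment = 41,000 × 0.0057292 / (1 − (1+0.0057292)^−60) = $809.43.
Monthly savings = $821.56 − $809.43 = $12.13.
Break-even = $410.00 / $12.13 = 33.80 → 34 months.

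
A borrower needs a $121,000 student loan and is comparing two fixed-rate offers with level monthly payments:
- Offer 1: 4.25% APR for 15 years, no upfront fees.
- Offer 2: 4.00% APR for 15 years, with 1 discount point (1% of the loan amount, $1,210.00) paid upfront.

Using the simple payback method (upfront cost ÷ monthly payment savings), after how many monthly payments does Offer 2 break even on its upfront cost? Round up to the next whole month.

Offer 1: monthly rate = 4.25%/12 = 0.0035417; payment = 121,000 × 0.0035417 / (1 − (1+0.0035417)^−180) = $910.26.
Offer 2: monthly rate = 4%/12 = 0.0033333; payment = 121,000 × 0.0033333 / (1 − (1+0.0033333)^−180) = $895.02.
Monthly savings = $910.26 − $895.02 = $15.24.
Break-even = $1,210.00 / $15.24 = 79.40 → 80 months.

80 months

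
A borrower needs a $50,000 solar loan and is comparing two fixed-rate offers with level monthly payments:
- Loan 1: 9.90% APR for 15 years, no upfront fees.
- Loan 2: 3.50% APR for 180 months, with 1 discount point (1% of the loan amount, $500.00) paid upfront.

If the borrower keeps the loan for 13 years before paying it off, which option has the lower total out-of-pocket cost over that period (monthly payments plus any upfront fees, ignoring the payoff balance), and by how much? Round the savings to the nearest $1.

Loan 1: monthly rate = 9.9%/12 = 0.0082500; payment = 50,000 × 0.0082500 / (1 − (1+0.0082500)^−180) = $534.25.
Loan 2: at 3.50% the monthly rate is 0.0029167, so the payment is 50,000 × 0.0029167 / (1 − 1.0029167^−180) = $357.44.
Over 156 months: Loan 1 costs 156 × $534.25 = $83,343.00; Loan 2 costs 156 × $357.44 + $500.00 = $56,260.64.
Loan 2 is cheaper by $83,343.00 − $56,260.64 = $27,082.36.

Loan 2 by $27,082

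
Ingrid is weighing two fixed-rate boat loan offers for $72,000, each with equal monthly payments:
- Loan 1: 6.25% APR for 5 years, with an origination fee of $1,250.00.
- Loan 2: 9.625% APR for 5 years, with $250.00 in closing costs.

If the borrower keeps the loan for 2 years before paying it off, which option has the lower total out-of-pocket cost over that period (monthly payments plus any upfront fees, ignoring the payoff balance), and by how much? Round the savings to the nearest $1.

Loan 1 by $1,789

Loan 1: at 6.25% the monthly rate is 0.0052083, so the payment is 72,000 × 0.0052083 / (1 − 1.0052083^−60) = $1,400.35.
Loan 2: monthly rate = 9.625%/12 = 0.0080208; payment = 72,000 × 0.0080208 / (1 − (1+0.0080208)^−60) = $1,516.54.
Over 24 months: Loan 1 costs 24 × $1,400.35 + $1,250.00 = $34,858.40; Loan 2 costs 24 × $1,516.54 + $250.00 = $36,646.96.
Loan 1 is cheaper by $36,646.96 − $34,858.40 = $1,788.56.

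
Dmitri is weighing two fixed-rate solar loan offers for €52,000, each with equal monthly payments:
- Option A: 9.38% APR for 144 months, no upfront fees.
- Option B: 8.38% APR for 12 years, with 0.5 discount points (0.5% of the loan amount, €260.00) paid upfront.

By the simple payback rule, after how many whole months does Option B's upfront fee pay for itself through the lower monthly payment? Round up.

Option A: monthly rate = 9.38%/12 = 0.0078167; payment = 52,000 × 0.0078167 / (1 − (1+0.0078167)^−144) = €602.96.
Option B: at 8.38% the monthly rate is 0.0069833, so the payment is 52,000 × 0.0069833 / (1 − 1.0069833^−144) = €573.77.
Monthly savings = €602.96 − €573.77 = €29.19.
Break-even = €260.00 / €29.19 = 8.91 → 9 months.

9 months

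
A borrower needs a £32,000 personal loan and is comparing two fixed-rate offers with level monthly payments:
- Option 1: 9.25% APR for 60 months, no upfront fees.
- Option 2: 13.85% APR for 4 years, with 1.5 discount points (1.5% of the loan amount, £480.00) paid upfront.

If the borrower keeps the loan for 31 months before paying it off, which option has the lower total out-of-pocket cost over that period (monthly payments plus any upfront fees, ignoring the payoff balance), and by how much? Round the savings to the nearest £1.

Option 1: at 9.25% the monthly rate is 0.0077083, so the payment is 32,000 × 0.0077083 / (1 − 1.0077083^−60) = £668.16.
Option 2: at 13.85% the monthly rate is 0.0115417, so the payment is 32,000 × 0.0115417 / (1 − 1.0115417^−48) = £872.04.
Over 31 months: Option 1 costs 31 × £668.16 = £20,712.96; Option 2 costs 31 × £872.04 + £480.00 = £27,513.24.
Option 1 is cheaper by £27,513.24 − £20,712.96 = £6,800.28.

Option 1 by £6,800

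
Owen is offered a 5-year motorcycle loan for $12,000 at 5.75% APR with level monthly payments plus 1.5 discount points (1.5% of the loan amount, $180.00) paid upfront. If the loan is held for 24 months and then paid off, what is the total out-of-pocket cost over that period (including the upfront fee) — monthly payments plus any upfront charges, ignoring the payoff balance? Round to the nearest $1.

At 5.75% the monthly rate is 0.0047917, so the payment is 12,000 × 0.0047917 / (1 − 1.0047917^−60) = $230.60.
Total outlay = 24 × $230.60 + $180.00 = $5,714.40.

$5,714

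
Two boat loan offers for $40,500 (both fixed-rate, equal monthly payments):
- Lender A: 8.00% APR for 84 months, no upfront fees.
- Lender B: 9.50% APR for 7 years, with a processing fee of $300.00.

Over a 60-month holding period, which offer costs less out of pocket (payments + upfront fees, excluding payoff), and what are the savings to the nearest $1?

Lender A by $2,141

Lender A: at 8.00% the monthly rate is 0.0066667, so the payment is 40,500 × 0.0066667 / (1 − 1.0066667^−84) = $631.24.
Lender B: monthly rate = 9.5%/12 = 0.0079167; payment = 40,500 × 0.0079167 / (1 − (1+0.0079167)^−84) = $661.93.
Over 60 months: Lender A costs 60 × $631.24 = $37,874.40; Lender B costs 60 × $661.93 + $300.00 = $40,015.80.
Lender A is cheaper by $40,015.80 − $37,874.40 = $2,141.40.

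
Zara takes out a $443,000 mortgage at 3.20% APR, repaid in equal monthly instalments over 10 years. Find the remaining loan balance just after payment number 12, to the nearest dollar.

With monthly rate i = 3.2%/12 = 0.0026667, the balance after k of n payments is P · [(1+i)^n − (1+i)^k] / [(1+i)^n − 1].
(1+0.0026667)^120 = 1.37654136 and (1+0.0026667)^12 = 1.03247353, so the balance is 443,000 × (1.37654136 − 1.03247353) / (1.37654136 − 1) = $404,794.97.

$404,795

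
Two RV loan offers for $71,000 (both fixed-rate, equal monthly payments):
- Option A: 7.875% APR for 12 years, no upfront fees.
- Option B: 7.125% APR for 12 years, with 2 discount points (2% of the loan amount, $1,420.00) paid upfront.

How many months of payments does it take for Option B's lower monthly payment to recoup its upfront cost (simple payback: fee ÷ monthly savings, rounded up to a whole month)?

50 months

Option A: at 7.875% the monthly rate is 0.0065625, so the payment is 71,000 × 0.0065625 / (1 − 1.0065625^−144) = $763.68.
Option B: monthly rate = 7.125%/12 = 0.0059375; payment = 71,000 × 0.0059375 / (1 − (1+0.0059375)^−144) = $734.89.
Monthly savings = $763.68 − $734.89 = $28.79.
Break-even = $1,420.00 / $28.79 = 49.32 → 50 months.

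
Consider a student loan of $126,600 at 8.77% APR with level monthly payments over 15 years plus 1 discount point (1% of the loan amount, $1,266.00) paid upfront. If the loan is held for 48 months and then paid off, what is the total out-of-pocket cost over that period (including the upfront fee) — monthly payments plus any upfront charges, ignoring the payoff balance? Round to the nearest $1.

$62,072

Monthly rate = 8.77%/12 = 0.0073083; payment = 126,600 × 0.0073083 / (1 − (1+0.0073083)^−180) = $1,266.80.
Total outlay = 48 × $1,266.80 + $1,266.00 = $62,072.40.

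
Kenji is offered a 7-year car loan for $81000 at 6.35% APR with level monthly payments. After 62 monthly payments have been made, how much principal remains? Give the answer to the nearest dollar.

$24,796

With monthly rate i = 6.35%/12 = 0.0052917, the balance after k of n payments is P · [(1+i)^n − (1+i)^k] / [(1+i)^n − 1].
(1+0.0052917)^84 = 1.55788333 and (1+0.0052917)^62 = 1.38710429, so the balance is 81,000 × (1.55788333 − 1.38710429) / (1.55788333 − 1) = $24,795.69.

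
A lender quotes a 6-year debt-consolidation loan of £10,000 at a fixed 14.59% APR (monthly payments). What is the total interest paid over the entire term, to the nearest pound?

Monthly rate = 14.59%/12 = 0.0121583; payment = 10,000 × 0.0121583 / (1 − (1+0.0121583)^−72) = £209.23.
Total paid = 72 × £209.23 = £15,064.56; interest = £15,064.56 − £10,000 = £5,064.56.

£5,065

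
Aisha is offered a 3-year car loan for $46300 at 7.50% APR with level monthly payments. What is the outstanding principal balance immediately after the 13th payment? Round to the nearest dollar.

$30,765

With monthly rate i = 7.5%/12 = 0.0062500, the balance after k of n payments is P · [(1+i)^n − (1+i)^k] / [(1+i)^n − 1].
(1+0.0062500)^36 = 1.25144614 and (1+0.0062500)^13 = 1.08436780, so the balance is 46,300 × (1.25144614 − 1.08436780) / (1.25144614 − 1) = $30,764.95.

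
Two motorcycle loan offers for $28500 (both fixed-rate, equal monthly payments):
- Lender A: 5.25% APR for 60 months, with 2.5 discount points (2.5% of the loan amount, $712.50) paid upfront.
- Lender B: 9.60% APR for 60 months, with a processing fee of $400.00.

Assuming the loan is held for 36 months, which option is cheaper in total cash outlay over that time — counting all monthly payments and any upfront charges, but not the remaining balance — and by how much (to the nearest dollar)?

Lender A: monthly rate = 5.25%/12 = 0.0043750; payment = 28,500 × 0.0043750 / (1 − (1+0.0043750)^−60) = $541.10.
Lender B: monthly rate = 9.6%/12 = 0.0080000; payment = 28,500 × 0.0080000 / (1 − (1+0.0080000)^−60) = $599.95.
Over 36 months: Lender A costs 36 × $541.10 + $712.50 = $20,192.10; Lender B costs 36 × $599.95 + $400.00 = $21,998.20.
Lender A is cheaper by $21,998.20 − $20,192.10 = $1,806.10.

Lender A by $1,806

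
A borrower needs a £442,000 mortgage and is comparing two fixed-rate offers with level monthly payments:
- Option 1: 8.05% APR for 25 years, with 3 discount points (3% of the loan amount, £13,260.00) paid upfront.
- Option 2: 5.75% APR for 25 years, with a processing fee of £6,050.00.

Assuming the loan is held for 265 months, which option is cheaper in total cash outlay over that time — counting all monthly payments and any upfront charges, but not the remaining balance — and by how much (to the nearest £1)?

Option 2 by £178,249

Option 1: at 8.05% the monthly rate is 0.0067083, so the payment is 442,000 × 0.0067083 / (1 − 1.0067083^−300) = £3,426.08.
Option 2: at 5.75% the monthly rate is 0.0047917, so the payment is 442,000 × 0.0047917 / (1 − 1.0047917^−300) = £2,780.65.
Over 265 months: Option 1 costs 265 × £3,426.08 + £13,260.00 = £921,171.20; Option 2 costs 265 × £2,780.65 + £6,050.00 = £742,922.25.
Option 2 is cheaper by £921,171.20 − £742,922.25 = £178,248.95.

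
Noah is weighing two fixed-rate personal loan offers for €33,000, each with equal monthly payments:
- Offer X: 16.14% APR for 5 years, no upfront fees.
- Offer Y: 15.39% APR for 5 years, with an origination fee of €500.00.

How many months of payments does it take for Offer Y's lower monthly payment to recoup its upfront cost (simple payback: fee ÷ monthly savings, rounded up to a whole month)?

Offer X: monthly rate = 16.14%/12 = 0.0134500; payment = 33,000 × 0.0134500 / (1 − (1+0.0134500)^−60) = €804.95.
Offer Y: at 15.39% the monthly rate is 0.0128250, so the payment is 33,000 × 0.0128250 / (1 − 1.0128250^−60) = €791.84.
Monthly savings = €804.95 − €791.84 = €13.11.
Break-even = €500.00 / €13.11 = 38.14 → 39 months.

39 months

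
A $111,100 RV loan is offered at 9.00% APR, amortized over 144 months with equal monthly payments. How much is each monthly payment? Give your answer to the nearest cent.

At 9.00% the monthly rate is 0.0075000, so the payment is 111,100 × 0.0075000 / (1 − 1.0075000^−144) = $1,264.35.

$1,264.35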